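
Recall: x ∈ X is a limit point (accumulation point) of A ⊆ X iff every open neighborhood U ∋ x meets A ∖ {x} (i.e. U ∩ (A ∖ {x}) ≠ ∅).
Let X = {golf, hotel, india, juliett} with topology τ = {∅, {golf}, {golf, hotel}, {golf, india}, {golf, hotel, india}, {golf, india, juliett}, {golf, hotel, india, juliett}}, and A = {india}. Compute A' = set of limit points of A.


A' = {juliett}

For each x ∈ X, list the open sets U ∈ τ with x ∈ U, then check whether U ∩ (A ∖ {x}) ≠ ∅ for every such U.
  x = golf: open {golf} ∋ x has {golf} ∩ (A ∖ {golf}) = ∅, so x is NOT a limit point.
  x = hotel: open {golf, hotel} ∋ x has {golf, hotel} ∩ (A ∖ {hotel}) = ∅, so x is NOT a limit point.
  x = india: open {golf, india} ∋ x has {golf, india} ∩ (A ∖ {india}) = ∅, so x is NOT a limit point.
  x = juliett: opens ∋ x are {golf, india, juliett}, {golf, hotel, india, juliett}; each meets A ∖ {juliett}, so x IS a limit point.
Collecting: A' = {juliett}.


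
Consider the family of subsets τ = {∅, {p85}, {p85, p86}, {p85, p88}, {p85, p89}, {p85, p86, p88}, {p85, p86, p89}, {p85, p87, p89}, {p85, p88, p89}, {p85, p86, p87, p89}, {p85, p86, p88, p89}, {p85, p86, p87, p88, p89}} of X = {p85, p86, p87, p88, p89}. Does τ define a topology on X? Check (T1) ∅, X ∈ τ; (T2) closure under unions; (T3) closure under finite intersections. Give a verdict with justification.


τ is NOT a topology on X.

Axiom (T1): ∅ ∈ τ? Yes; X ∈ τ? Yes.
Axiom (T2/T3): check pairwise unions and intersections of members of τ.
Counterexample for (T2): {p85, p88} ∪ {p85, p87, p89} = {p85, p87, p88, p89} ∉ τ. Therefore τ is NOT a topology.


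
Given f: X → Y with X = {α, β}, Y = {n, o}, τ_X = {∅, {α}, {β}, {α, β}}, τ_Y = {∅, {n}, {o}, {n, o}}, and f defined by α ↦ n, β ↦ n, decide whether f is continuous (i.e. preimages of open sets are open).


f IS continuous.

Compute f^{-1}(U) for each U ∈ τ_Y:
  U = ∅: f^{-1}(U) = ∅ ∈ τ_X ✓.
  U = {n}: f^{-1}(U) = {α, β} ∈ τ_X ✓.
  U = {o}: f^{-1}(U) = ∅ ∈ τ_X ✓.
  U = {n, o}: f^{-1}(U) = {α, β} ∈ τ_X ✓.
Every preimage lies in τ_X, so f IS continuous.


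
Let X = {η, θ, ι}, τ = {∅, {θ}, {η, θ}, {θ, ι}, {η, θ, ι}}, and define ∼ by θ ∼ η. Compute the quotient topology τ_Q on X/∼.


X/∼ = {[η=θ], [ι]}; |τ_Q| = 3.

Equivalence classes: [η=θ], [ι].
Quotient map π: X → X/∼ sends η ↦ [η=θ], θ ↦ [η=θ], ι ↦ [ι].
For each subset V ⊆ X/∼, compute π^{-1}(V) ⊆ X and check whether π^{-1}(V) ∈ τ. V is open in τ_Q iff π^{-1}(V) ∈ τ.
  V = {}: π^{-1}(V) = ∅ ∈ τ ✓.
  V = {[η=θ]}: π^{-1}(V) = {η, θ} ∈ τ ✓.
  V = {[ι]}: π^{-1}(V) = {ι} ∉ τ ✗.
  V = {[η=θ], [ι]}: π^{-1}(V) = {η, θ, ι} ∈ τ ✓.
Open sets in the quotient: τ_Q = {{}, {[η=θ]}, {[η=θ], [ι]}} (3 elements).


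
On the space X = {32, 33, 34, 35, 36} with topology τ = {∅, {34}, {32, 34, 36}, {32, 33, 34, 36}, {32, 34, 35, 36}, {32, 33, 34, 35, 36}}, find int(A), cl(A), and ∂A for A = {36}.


int(A) = ∅, cl(A) = {32, 33, 35, 36}, ∂A = {32, 33, 35, 36}.

Closed sets in (X, τ) are complements of opens:
  closed(X, τ) = {∅, {33}, {35}, {33, 35}, {32, 33, 35, 36}, {32, 33, 34, 35, 36}}.
int(A) = ⋃ {U ∈ τ : U ⊆ A}. Opens contained in A: ∅.
Taking the union of these: int(A) = ∅.
cl(A) = ⋂ {C closed : A ⊆ C}. Closed sets containing A: {32, 33, 35, 36}, {32, 33, 34, 35, 36}.
Intersecting these: cl(A) = {32, 33, 35, 36}.
∂A = cl(A) ∖ int(A) = {32, 33, 35, 36} ∖ ∅ = {32, 33, 35, 36}.


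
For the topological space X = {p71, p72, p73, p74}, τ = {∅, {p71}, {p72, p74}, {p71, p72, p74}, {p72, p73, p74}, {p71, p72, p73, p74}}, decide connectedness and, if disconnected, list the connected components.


(X, τ) is disconnected; components = [{p71}, {p72, p73, p74}].

Find clopen sets (U ∈ τ with X ∖ U ∈ τ):
  U = ∅, X ∖ U = {p71, p72, p73, p74} — both open, so U is clopen.
  U = {p71}, X ∖ U = {p72, p73, p74} — both open, so U is clopen.
  U = {p72, p73, p74}, X ∖ U = {p71} — both open, so U is clopen.
  U = {p71, p72, p73, p74}, X ∖ U = ∅ — both open, so U is clopen.
Nontrivial clopen(s) exist: e.g. {p71}. So (X, τ) is disconnected.
Compute connected components by grouping points that agree on all clopens:
  component: {p71}
  component: {p72, p73, p74}


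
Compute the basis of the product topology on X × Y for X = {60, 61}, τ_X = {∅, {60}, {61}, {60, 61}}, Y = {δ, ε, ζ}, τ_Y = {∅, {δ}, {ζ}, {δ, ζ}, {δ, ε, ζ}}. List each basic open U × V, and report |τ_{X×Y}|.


Basis B = {∅ × ∅, {60} × {δ}, {60} × {ζ}, {61} × {δ}, {61} × {ζ}, {60} × {δ, ζ}, {60, 61} × {δ}, {60, 61} × {ζ}, {61} × {δ, ζ}, {60} × {δ, ε, ζ}, {61} × {δ, ε, ζ}, {60, 61} × {δ, ζ}, {60, 61} × {δ, ε, ζ}}; |τ_{X×Y}| = 25.

Enumerate products U × V with U ∈ τ_X, V ∈ τ_Y (deduplicated):
  ∅ × ∅ = {} (∅)
  {60} × {δ} = {(60,δ)}
  {60} × {ζ} = {(60,ζ)}
  {61} × {δ} = {(61,δ)}
  {61} × {ζ} = {(61,ζ)}
  {60} × {δ, ζ} = {(60,δ), (60,ζ)}
  {60, 61} × {δ} = {(60,δ), (61,δ)}
  {60, 61} × {ζ} = {(60,ζ), (61,ζ)}
  {61} × {δ, ζ} = {(61,δ), (61,ζ)}
  {60} × {δ, ε, ζ} = {(60,δ), (60,ε), (60,ζ)}
  {61} × {δ, ε, ζ} = {(61,δ), (61,ε), (61,ζ)}
  {60, 61} × {δ, ζ} = {(60,δ), (60,ζ), (61,δ), (61,ζ)}
  {60, 61} × {δ, ε, ζ} = {(60,δ), (60,ε), (60,ζ), (61,δ), (61,ε), (61,ζ)}
These 13 distinct sets form the basis B.
Close under arbitrary unions to get τ_{X×Y}; counting gives |τ_{X×Y}| = 25.


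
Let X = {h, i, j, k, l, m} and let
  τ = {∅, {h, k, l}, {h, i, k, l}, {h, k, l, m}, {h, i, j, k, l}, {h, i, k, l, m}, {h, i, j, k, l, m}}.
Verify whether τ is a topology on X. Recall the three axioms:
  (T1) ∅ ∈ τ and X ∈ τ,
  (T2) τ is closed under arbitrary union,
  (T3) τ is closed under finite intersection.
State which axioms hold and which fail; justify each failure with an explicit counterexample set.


τ IS a topology on X.

Axiom (T1): ∅ ∈ τ? Yes; X ∈ τ? Yes.
Axiom (T2/T3): check pairwise unions and intersections of members of τ.
All pairwise intersections and unions checked — each lies in τ. Therefore τ satisfies (T1), (T2), (T3): it IS a topology on X.


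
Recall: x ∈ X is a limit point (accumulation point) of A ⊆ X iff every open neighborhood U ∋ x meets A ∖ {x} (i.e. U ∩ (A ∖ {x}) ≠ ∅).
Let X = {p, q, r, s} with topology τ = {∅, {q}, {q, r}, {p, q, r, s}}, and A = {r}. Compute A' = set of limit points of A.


A' = {p, s}

For each x ∈ X, list the open sets U ∈ τ with x ∈ U, then check whether U ∩ (A ∖ {x}) ≠ ∅ for every such U.
  x = p: opens ∋ x are {p, q, r, s}; each meets A ∖ {p}, so x IS a limit point.
  x = q: open {q} ∋ x has {q} ∩ (A ∖ {q}) = ∅, so x is NOT a limit point.
  x = r: open {q, r} ∋ x has {q, r} ∩ (A ∖ {r}) = ∅, so x is NOT a limit point.
  x = s: opens ∋ x are {p, q, r, s}; each meets A ∖ {s}, so x IS a limit point.
Collecting: A' = {p, s}.


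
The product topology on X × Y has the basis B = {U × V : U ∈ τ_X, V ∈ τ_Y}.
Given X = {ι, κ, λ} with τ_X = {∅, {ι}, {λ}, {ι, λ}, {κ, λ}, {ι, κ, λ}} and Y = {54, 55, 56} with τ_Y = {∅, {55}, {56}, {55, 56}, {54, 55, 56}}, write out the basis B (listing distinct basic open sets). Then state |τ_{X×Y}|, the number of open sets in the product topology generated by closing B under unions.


Basis B = {∅ × ∅, {ι} × {55}, {ι} × {56}, {λ} × {55}, {λ} × {56}, {ι} × {55, 56}, {ι, λ} × {55}, {ι, λ} × {56}, {κ, λ} × {55}, {κ, λ} × {56}, {λ} × {55, 56}, {ι} × {54, 55, 56}, {ι, κ, λ} × {55}, {ι, κ, λ} × {56}, {λ} × {54, 55, 56}, {ι, λ} × {55, 56}, {κ, λ} × {55, 56}, {ι, λ} × {54, 55, 56}, {ι, κ, λ} × {55, 56}, {κ, λ} × {54, 55, 56}, {ι, κ, λ} × {54, 55, 56}}; |τ_{X×Y}| = 70.

Enumerate products U × V with U ∈ τ_X, V ∈ τ_Y (deduplicated):
  ∅ × ∅ = {} (∅)
  {ι} × {55} = {(ι,55)}
  {ι} × {56} = {(ι,56)}
  {λ} × {55} = {(λ,55)}
  {λ} × {56} = {(λ,56)}
  {ι} × {55, 56} = {(ι,55), (ι,56)}
  {ι, λ} × {55} = {(ι,55), (λ,55)}
  {ι, λ} × {56} = {(ι,56), (λ,56)}
  {κ, λ} × {55} = {(κ,55), (λ,55)}
  {κ, λ} × {56} = {(κ,56), (λ,56)}
  {λ} × {55, 56} = {(λ,55), (λ,56)}
  {ι} × {54, 55, 56} = {(ι,54), (ι,55), (ι,56)}
  {ι, κ, λ} × {55} = {(ι,55), (κ,55), (λ,55)}
  {ι, κ, λ} × {56} = {(ι,56), (κ,56), (λ,56)}
  {λ} × {54, 55, 56} = {(λ,54), (λ,55), (λ,56)}
  {ι, λ} × {55, 56} = {(ι,55), (ι,56), (λ,55), (λ,56)}
  {κ, λ} × {55, 56} = {(κ,55), (κ,56), (λ,55), (λ,56)}
  {ι, λ} × {54, 55, 56} = {(ι,54), (ι,55), (ι,56), (λ,54), (λ,55), (λ,56)}
  {ι, κ, λ} × {55, 56} = {(ι,55), (ι,56), (κ,55), (κ,56), (λ,55), (λ,56)}
  {κ, λ} × {54, 55, 56} = {(κ,54), (κ,55), (κ,56), (λ,54), (λ,55), (λ,56)}
  {ι, κ, λ} × {54, 55, 56} = {(ι,54), (ι,55), (ι,56), (κ,54), (κ,55), (κ,56), (λ,54), (λ,55), (λ,56)}
These 21 distinct sets form the basis B.
Close under arbitrary unions to get τ_{X×Y}; counting gives |τ_{X×Y}| = 70.


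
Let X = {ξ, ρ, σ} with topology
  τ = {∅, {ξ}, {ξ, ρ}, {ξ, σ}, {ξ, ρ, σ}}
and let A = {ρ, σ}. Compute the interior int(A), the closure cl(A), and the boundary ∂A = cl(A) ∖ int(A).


int(A) = ∅, cl(A) = {ρ, σ}, ∂A = {ρ, σ}.

Closed sets in (X, τ) are complements of opens:
  closed(X, τ) = {∅, {ρ}, {σ}, {ρ, σ}, {ξ, ρ, σ}}.
int(A) = ⋃ {U ∈ τ : U ⊆ A}. Opens contained in A: ∅.
Taking the union of these: int(A) = ∅.
cl(A) = ⋂ {C closed : A ⊆ C}. Closed sets containing A: {ρ, σ}, {ξ, ρ, σ}.
Intersecting these: cl(A) = {ρ, σ}.
∂A = cl(A) ∖ int(A) = {ρ, σ} ∖ ∅ = {ρ, σ}.


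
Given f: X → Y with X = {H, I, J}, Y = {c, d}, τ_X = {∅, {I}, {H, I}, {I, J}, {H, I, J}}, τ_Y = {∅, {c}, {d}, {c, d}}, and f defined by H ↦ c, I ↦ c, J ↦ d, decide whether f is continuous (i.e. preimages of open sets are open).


f is NOT continuous.

Compute f^{-1}(U) for each U ∈ τ_Y:
  U = ∅: f^{-1}(U) = ∅ ∈ τ_X ✓.
  U = {c}: f^{-1}(U) = {H, I} ∈ τ_X ✓.
  U = {d}: f^{-1}(U) = {J} ∉ τ_X ✗.
  U = {c, d}: f^{-1}(U) = {H, I, J} ∈ τ_X ✓.
Found U = {d} with f^{-1}(U) = {J} not in τ_X. Therefore f is NOT continuous.


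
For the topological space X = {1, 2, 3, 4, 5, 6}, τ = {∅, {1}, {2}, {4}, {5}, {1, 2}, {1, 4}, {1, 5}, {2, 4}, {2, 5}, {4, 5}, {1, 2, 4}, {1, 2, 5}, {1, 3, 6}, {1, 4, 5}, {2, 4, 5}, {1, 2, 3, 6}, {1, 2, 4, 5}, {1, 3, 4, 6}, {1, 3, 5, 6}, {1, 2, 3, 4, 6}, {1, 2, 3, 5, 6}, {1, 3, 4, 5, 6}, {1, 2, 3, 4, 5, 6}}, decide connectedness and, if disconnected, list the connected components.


(X, τ) is disconnected; components = [{2}, {4}, {5}, {1, 3, 6}].

Find clopen sets (U ∈ τ with X ∖ U ∈ τ):
  U = ∅, X ∖ U = {1, 2, 3, 4, 5, 6} — both open, so U is clopen.
  U = {2}, X ∖ U = {1, 3, 4, 5, 6} — both open, so U is clopen.
  U = {4}, X ∖ U = {1, 2, 3, 5, 6} — both open, so U is clopen.
  U = {5}, X ∖ U = {1, 2, 3, 4, 6} — both open, so U is clopen.
  U = {2, 4}, X ∖ U = {1, 3, 5, 6} — both open, so U is clopen.
  U = {2, 5}, X ∖ U = {1, 3, 4, 6} — both open, so U is clopen.
  U = {4, 5}, X ∖ U = {1, 2, 3, 6} — both open, so U is clopen.
  U = {1, 3, 6}, X ∖ U = {2, 4, 5} — both open, so U is clopen.
  U = {2, 4, 5}, X ∖ U = {1, 3, 6} — both open, so U is clopen.
  U = {1, 2, 3, 6}, X ∖ U = {4, 5} — both open, so U is clopen.
  U = {1, 3, 4, 6}, X ∖ U = {2, 5} — both open, so U is clopen.
  U = {1, 3, 5, 6}, X ∖ U = {2, 4} — both open, so U is clopen.
  U = {1, 2, 3, 4, 6}, X ∖ U = {5} — both open, so U is clopen.
  U = {1, 2, 3, 5, 6}, X ∖ U = {4} — both open, so U is clopen.
  U = {1, 3, 4, 5, 6}, X ∖ U = {2} — both open, so U is clopen.
  U = {1, 2, 3, 4, 5, 6}, X ∖ U = ∅ — both open, so U is clopen.
Nontrivial clopen(s) exist: e.g. {4, 5}. So (X, τ) is disconnected.
Compute connected components by grouping points that agree on all clopens:
  component: {2}
  component: {4}
  component: {5}
  component: {1, 3, 6}


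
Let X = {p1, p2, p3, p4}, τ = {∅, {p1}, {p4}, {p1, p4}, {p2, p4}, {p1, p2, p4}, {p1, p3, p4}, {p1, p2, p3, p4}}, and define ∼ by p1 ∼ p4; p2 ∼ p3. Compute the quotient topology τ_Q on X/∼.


X/∼ = {[p1=p4], [p2=p3]}; |τ_Q| = 3.

Equivalence classes: [p1=p4], [p2=p3].
Quotient map π: X → X/∼ sends p1 ↦ [p1=p4], p2 ↦ [p2=p3], p3 ↦ [p2=p3], p4 ↦ [p1=p4].
For each subset V ⊆ X/∼, compute π^{-1}(V) ⊆ X and check whether π^{-1}(V) ∈ τ. V is open in τ_Q iff π^{-1}(V) ∈ τ.
  V = {}: π^{-1}(V) = ∅ ∈ τ ✓.
  V = {[p1=p4]}: π^{-1}(V) = {p1, p4} ∈ τ ✓.
  V = {[p2=p3]}: π^{-1}(V) = {p2, p3} ∉ τ ✗.
  V = {[p1=p4], [p2=p3]}: π^{-1}(V) = {p1, p2, p3, p4} ∈ τ ✓.
Open sets in the quotient: τ_Q = {{}, {[p1=p4]}, {[p1=p4], [p2=p3]}} (3 elements).


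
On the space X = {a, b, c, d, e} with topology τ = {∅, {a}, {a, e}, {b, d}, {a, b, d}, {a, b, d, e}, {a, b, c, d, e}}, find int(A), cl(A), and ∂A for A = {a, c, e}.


int(A) = {a, e}, cl(A) = {a, c, e}, ∂A = {c}.

Closed sets in (X, τ) are complements of opens:
  closed(X, τ) = {∅, {c}, {c, e}, {a, c, e}, {b, c, d}, {b, c, d, e}, {a, b, c, d, e}}.
int(A) = ⋃ {U ∈ τ : U ⊆ A}. Opens contained in A: ∅, {a}, {a, e}.
Taking the union of these: int(A) = {a, e}.
cl(A) = ⋂ {C closed : A ⊆ C}. Closed sets containing A: {a, c, e}, {a, b, c, d, e}.
Intersecting these: cl(A) = {a, c, e}.
∂A = cl(A) ∖ int(A) = {a, c, e} ∖ {a, e} = {c}.


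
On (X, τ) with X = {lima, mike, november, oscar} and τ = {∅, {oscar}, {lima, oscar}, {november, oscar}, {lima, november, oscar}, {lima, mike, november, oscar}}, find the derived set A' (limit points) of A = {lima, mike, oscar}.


A' = {lima, mike, november}

For each x ∈ X, list the open sets U ∈ τ with x ∈ U, then check whether U ∩ (A ∖ {x}) ≠ ∅ for every such U.
  x = lima: opens ∋ x are {lima, oscar}, {lima, november, oscar}, {lima, mike, november, oscar}; each meets A ∖ {lima}, so x IS a limit point.
  x = mike: opens ∋ x are {lima, mike, november, oscar}; each meets A ∖ {mike}, so x IS a limit point.
  x = november: opens ∋ x are {november, oscar}, {lima, november, oscar}, {lima, mike, november, oscar}; each meets A ∖ {november}, so x IS a limit point.
  x = oscar: open {oscar} ∋ x has {oscar} ∩ (A ∖ {oscar}) = ∅, so x is NOT a limit point.
Collecting: A' = {lima, mike, november}.


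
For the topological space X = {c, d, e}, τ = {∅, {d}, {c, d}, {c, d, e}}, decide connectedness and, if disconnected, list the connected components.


(X, τ) is connected.

Find clopen sets (U ∈ τ with X ∖ U ∈ τ):
  U = ∅, X ∖ U = {c, d, e} — both open, so U is clopen.
  U = {c, d, e}, X ∖ U = ∅ — both open, so U is clopen.
Only trivial clopens (∅ and X) exist, so (X, τ) is connected.
Compute connected components by grouping points that agree on all clopens:
  component: {c, d, e}


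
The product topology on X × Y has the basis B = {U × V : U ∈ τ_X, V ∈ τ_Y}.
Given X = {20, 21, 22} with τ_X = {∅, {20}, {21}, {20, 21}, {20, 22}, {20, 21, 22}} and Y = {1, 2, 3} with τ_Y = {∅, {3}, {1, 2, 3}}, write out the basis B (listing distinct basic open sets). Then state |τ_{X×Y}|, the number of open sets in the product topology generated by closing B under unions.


Basis B = {∅ × ∅, {20} × {3}, {21} × {3}, {20, 21} × {3}, {20, 22} × {3}, {20} × {1, 2, 3}, {20, 21, 22} × {3}, {21} × {1, 2, 3}, {20, 21} × {1, 2, 3}, {20, 22} × {1, 2, 3}, {20, 21, 22} × {1, 2, 3}}; |τ_{X×Y}| = 18.

Enumerate products U × V with U ∈ τ_X, V ∈ τ_Y (deduplicated):
  ∅ × ∅ = {} (∅)
  {20} × {3} = {(20,3)}
  {21} × {3} = {(21,3)}
  {20, 21} × {3} = {(20,3), (21,3)}
  {20, 22} × {3} = {(20,3), (22,3)}
  {20} × {1, 2, 3} = {(20,1), (20,2), (20,3)}
  {20, 21, 22} × {3} = {(20,3), (21,3), (22,3)}
  {21} × {1, 2, 3} = {(21,1), (21,2), (21,3)}
  {20, 21} × {1, 2, 3} = {(20,1), (20,2), (20,3), (21,1), (21,2), (21,3)}
  {20, 22} × {1, 2, 3} = {(20,1), (20,2), (20,3), (22,1), (22,2), (22,3)}
  {20, 21, 22} × {1, 2, 3} = {(20,1), (20,2), (20,3), (21,1), (21,2), (21,3), (22,1), (22,2), (22,3)}
These 11 distinct sets form the basis B.
Close under arbitrary unions to get τ_{X×Y}; counting gives |τ_{X×Y}| = 18.


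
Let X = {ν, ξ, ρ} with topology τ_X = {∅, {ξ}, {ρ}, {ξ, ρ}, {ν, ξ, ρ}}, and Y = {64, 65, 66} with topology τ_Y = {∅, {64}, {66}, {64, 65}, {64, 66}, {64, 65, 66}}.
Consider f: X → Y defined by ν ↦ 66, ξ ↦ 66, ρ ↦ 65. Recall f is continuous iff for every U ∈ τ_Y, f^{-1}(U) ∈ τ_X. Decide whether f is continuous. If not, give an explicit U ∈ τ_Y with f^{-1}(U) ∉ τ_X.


f is NOT continuous.

Compute f^{-1}(U) for each U ∈ τ_Y:
  U = ∅: f^{-1}(U) = ∅ ∈ τ_X ✓.
  U = {64}: f^{-1}(U) = ∅ ∈ τ_X ✓.
  U = {66}: f^{-1}(U) = {ν, ξ} ∉ τ_X ✗.
  U = {64, 65}: f^{-1}(U) = {ρ} ∈ τ_X ✓.
  U = {64, 66}: f^{-1}(U) = {ν, ξ} ∉ τ_X ✗.
  U = {64, 65, 66}: f^{-1}(U) = {ν, ξ, ρ} ∈ τ_X ✓.
Found U = {66} with f^{-1}(U) = {ν, ξ} not in τ_X. Therefore f is NOT continuous.


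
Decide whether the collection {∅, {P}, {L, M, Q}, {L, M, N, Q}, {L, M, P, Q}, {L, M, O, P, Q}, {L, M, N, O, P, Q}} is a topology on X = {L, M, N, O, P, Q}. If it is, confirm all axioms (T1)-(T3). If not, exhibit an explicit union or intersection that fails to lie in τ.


τ is NOT a topology on X.

Axiom (T1): ∅ ∈ τ? Yes; X ∈ τ? Yes.
Axiom (T2/T3): check pairwise unions and intersections of members of τ.
Counterexample for (T2): {P} ∪ {L, M, N, Q} = {L, M, N, P, Q} ∉ τ. Therefore τ is NOT a topology.


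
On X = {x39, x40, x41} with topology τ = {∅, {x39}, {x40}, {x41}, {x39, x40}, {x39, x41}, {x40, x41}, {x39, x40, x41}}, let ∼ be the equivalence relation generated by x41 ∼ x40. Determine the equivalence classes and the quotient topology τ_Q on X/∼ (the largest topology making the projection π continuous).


X/∼ = {[x39], [x40=x41]}; |τ_Q| = 4.

Equivalence classes: [x39], [x40=x41].
Quotient map π: X → X/∼ sends x39 ↦ [x39], x40 ↦ [x40=x41], x41 ↦ [x40=x41].
For each subset V ⊆ X/∼, compute π^{-1}(V) ⊆ X and check whether π^{-1}(V) ∈ τ. V is open in τ_Q iff π^{-1}(V) ∈ τ.
  V = {}: π^{-1}(V) = ∅ ∈ τ ✓.
  V = {[x39]}: π^{-1}(V) = {x39} ∈ τ ✓.
  V = {[x40=x41]}: π^{-1}(V) = {x40, x41} ∈ τ ✓.
  V = {[x39], [x40=x41]}: π^{-1}(V) = {x39, x40, x41} ∈ τ ✓.
Open sets in the quotient: τ_Q = {{}, {[x39]}, {[x40=x41]}, {[x39], [x40=x41]}} (4 elements).


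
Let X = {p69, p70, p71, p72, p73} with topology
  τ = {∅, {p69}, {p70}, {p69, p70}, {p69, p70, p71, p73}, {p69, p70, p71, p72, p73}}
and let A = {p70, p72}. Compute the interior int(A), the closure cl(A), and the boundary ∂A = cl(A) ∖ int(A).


int(A) = {p70}, cl(A) = {p70, p71, p72, p73}, ∂A = {p71, p72, p73}.

Closed sets in (X, τ) are complements of opens:
  closed(X, τ) = {∅, {p72}, {p71, p72, p73}, {p69, p71, p72, p73}, {p70, p71, p72, p73}, {p69, p70, p71, p72, p73}}.
int(A) = ⋃ {U ∈ τ : U ⊆ A}. Opens contained in A: ∅, {p70}.
Taking the union of these: int(A) = {p70}.
cl(A) = ⋂ {C closed : A ⊆ C}. Closed sets containing A: {p70, p71, p72, p73}, {p69, p70, p71, p72, p73}.
Intersecting these: cl(A) = {p70, p71, p72, p73}.
∂A = cl(A) ∖ int(A) = {p70, p71, p72, p73} ∖ {p70} = {p71, p72, p73}.


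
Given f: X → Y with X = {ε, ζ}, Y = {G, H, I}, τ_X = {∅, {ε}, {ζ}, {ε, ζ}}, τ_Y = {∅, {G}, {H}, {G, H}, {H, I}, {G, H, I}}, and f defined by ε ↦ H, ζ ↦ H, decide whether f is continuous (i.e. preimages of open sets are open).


f IS continuous.

Compute f^{-1}(U) for each U ∈ τ_Y:
  U = ∅: f^{-1}(U) = ∅ ∈ τ_X ✓.
  U = {G}: f^{-1}(U) = ∅ ∈ τ_X ✓.
  U = {H}: f^{-1}(U) = {ε, ζ} ∈ τ_X ✓.
  U = {G, H}: f^{-1}(U) = {ε, ζ} ∈ τ_X ✓.
  U = {H, I}: f^{-1}(U) = {ε, ζ} ∈ τ_X ✓.
  U = {G, H, I}: f^{-1}(U) = {ε, ζ} ∈ τ_X ✓.
Every preimage lies in τ_X, so f IS continuous.


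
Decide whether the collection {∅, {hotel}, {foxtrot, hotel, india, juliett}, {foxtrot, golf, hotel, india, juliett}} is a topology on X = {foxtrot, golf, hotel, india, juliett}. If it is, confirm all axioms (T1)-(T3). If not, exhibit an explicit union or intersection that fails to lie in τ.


τ IS a topology on X.

Axiom (T1): ∅ ∈ τ? Yes; X ∈ τ? Yes.
Axiom (T2/T3): check pairwise unions and intersections of members of τ.
All pairwise intersections and unions checked — each lies in τ. Therefore τ satisfies (T1), (T2), (T3): it IS a topology on X.


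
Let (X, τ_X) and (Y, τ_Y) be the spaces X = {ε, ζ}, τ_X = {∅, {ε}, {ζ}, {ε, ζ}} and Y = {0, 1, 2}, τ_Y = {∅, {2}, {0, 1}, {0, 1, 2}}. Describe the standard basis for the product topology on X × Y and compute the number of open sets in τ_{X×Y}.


Basis B = {∅ × ∅, {ε} × {2}, {ζ} × {2}, {ε} × {0, 1}, {ε, ζ} × {2}, {ζ} × {0, 1}, {ε} × {0, 1, 2}, {ζ} × {0, 1, 2}, {ε, ζ} × {0, 1}, {ε, ζ} × {0, 1, 2}}; |τ_{X×Y}| = 16.

Enumerate products U × V with U ∈ τ_X, V ∈ τ_Y (deduplicated):
  ∅ × ∅ = {} (∅)
  {ε} × {2} = {(ε,2)}
  {ζ} × {2} = {(ζ,2)}
  {ε} × {0, 1} = {(ε,0), (ε,1)}
  {ε, ζ} × {2} = {(ε,2), (ζ,2)}
  {ζ} × {0, 1} = {(ζ,0), (ζ,1)}
  {ε} × {0, 1, 2} = {(ε,0), (ε,1), (ε,2)}
  {ζ} × {0, 1, 2} = {(ζ,0), (ζ,1), (ζ,2)}
  {ε, ζ} × {0, 1} = {(ε,0), (ε,1), (ζ,0), (ζ,1)}
  {ε, ζ} × {0, 1, 2} = {(ε,0), (ε,1), (ε,2), (ζ,0), (ζ,1), (ζ,2)}
These 10 distinct sets form the basis B.
Close under arbitrary unions to get τ_{X×Y}; counting gives |τ_{X×Y}| = 16.


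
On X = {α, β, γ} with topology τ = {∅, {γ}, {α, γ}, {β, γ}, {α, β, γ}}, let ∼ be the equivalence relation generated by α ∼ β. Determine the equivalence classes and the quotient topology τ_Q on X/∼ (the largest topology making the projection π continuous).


X/∼ = {[α=β], [γ]}; |τ_Q| = 3.

Equivalence classes: [α=β], [γ].
Quotient map π: X → X/∼ sends α ↦ [α=β], β ↦ [α=β], γ ↦ [γ].
For each subset V ⊆ X/∼, compute π^{-1}(V) ⊆ X and check whether π^{-1}(V) ∈ τ. V is open in τ_Q iff π^{-1}(V) ∈ τ.
  V = {}: π^{-1}(V) = ∅ ∈ τ ✓.
  V = {[α=β]}: π^{-1}(V) = {α, β} ∉ τ ✗.
  V = {[γ]}: π^{-1}(V) = {γ} ∈ τ ✓.
  V = {[α=β], [γ]}: π^{-1}(V) = {α, β, γ} ∈ τ ✓.
Open sets in the quotient: τ_Q = {{}, {[γ]}, {[α=β], [γ]}} (3 elements).


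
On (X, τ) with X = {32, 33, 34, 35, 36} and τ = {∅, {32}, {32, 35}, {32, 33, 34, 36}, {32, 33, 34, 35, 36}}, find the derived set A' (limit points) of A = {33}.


A' = {34, 36}

For each x ∈ X, list the open sets U ∈ τ with x ∈ U, then check whether U ∩ (A ∖ {x}) ≠ ∅ for every such U.
  x = 32: open {32} ∋ x has {32} ∩ (A ∖ {32}) = ∅, so x is NOT a limit point.
  x = 33: open {32, 33, 34, 36} ∋ x has {32, 33, 34, 36} ∩ (A ∖ {33}) = ∅, so x is NOT a limit point.
  x = 34: opens ∋ x are {32, 33, 34, 36}, {32, 33, 34, 35, 36}; each meets A ∖ {34}, so x IS a limit point.
  x = 35: open {32, 35} ∋ x has {32, 35} ∩ (A ∖ {35}) = ∅, so x is NOT a limit point.
  x = 36: opens ∋ x are {32, 33, 34, 36}, {32, 33, 34, 35, 36}; each meets A ∖ {36}, so x IS a limit point.
Collecting: A' = {34, 36}.


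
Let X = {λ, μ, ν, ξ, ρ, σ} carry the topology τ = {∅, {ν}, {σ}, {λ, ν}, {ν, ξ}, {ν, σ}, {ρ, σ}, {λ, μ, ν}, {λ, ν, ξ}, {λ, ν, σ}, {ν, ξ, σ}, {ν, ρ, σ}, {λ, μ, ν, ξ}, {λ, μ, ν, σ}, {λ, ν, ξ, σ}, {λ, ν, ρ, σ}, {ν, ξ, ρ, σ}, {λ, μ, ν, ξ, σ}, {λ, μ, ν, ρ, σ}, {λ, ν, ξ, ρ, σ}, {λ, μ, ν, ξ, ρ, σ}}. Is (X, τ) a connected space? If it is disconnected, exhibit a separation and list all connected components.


(X, τ) is disconnected; components = [{ρ, σ}, {λ, μ, ν, ξ}].

Find clopen sets (U ∈ τ with X ∖ U ∈ τ):
  U = ∅, X ∖ U = {λ, μ, ν, ξ, ρ, σ} — both open, so U is clopen.
  U = {ρ, σ}, X ∖ U = {λ, μ, ν, ξ} — both open, so U is clopen.
  U = {λ, μ, ν, ξ}, X ∖ U = {ρ, σ} — both open, so U is clopen.
  U = {λ, μ, ν, ξ, ρ, σ}, X ∖ U = ∅ — both open, so U is clopen.
Nontrivial clopen(s) exist: e.g. {ρ, σ}. So (X, τ) is disconnected.
Compute connected components by grouping points that agree on all clopens:
  component: {ρ, σ}
  component: {λ, μ, ν, ξ}


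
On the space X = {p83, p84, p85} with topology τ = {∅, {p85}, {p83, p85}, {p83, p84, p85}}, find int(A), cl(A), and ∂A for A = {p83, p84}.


int(A) = ∅, cl(A) = {p83, p84}, ∂A = {p83, p84}.

Closed sets in (X, τ) are complements of opens:
  closed(X, τ) = {∅, {p84}, {p83, p84}, {p83, p84, p85}}.
int(A) = ⋃ {U ∈ τ : U ⊆ A}. Opens contained in A: ∅.
Taking the union of these: int(A) = ∅.
cl(A) = ⋂ {C closed : A ⊆ C}. Closed sets containing A: {p83, p84}, {p83, p84, p85}.
Intersecting these: cl(A) = {p83, p84}.
∂A = cl(A) ∖ int(A) = {p83, p84} ∖ ∅ = {p83, p84}.


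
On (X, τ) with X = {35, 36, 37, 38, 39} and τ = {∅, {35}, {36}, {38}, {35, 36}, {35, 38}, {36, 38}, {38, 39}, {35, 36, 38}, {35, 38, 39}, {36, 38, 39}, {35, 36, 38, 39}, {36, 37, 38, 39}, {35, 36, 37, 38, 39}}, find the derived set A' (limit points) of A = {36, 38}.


A' = {37, 39}

For each x ∈ X, list the open sets U ∈ τ with x ∈ U, then check whether U ∩ (A ∖ {x}) ≠ ∅ for every such U.
  x = 35: open {35} ∋ x has {35} ∩ (A ∖ {35}) = ∅, so x is NOT a limit point.
  x = 36: open {36} ∋ x has {36} ∩ (A ∖ {36}) = ∅, so x is NOT a limit point.
  x = 37: opens ∋ x are {36, 37, 38, 39}, {35, 36, 37, 38, 39}; each meets A ∖ {37}, so x IS a limit point.
  x = 38: open {38} ∋ x has {38} ∩ (A ∖ {38}) = ∅, so x is NOT a limit point.
  x = 39: opens ∋ x are {38, 39}, {35, 38, 39}, {36, 38, 39}, {35, 36, 38, 39}, {36, 37, 38, 39}, {35, 36, 37, 38, 39}; each meets A ∖ {39}, so x IS a limit point.
Collecting: A' = {37, 39}.


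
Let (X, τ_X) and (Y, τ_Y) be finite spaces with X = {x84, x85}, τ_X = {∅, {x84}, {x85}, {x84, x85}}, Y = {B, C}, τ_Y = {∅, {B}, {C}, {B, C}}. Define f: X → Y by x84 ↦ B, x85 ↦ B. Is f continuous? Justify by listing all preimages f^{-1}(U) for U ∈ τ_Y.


f IS continuous.

Compute f^{-1}(U) for each U ∈ τ_Y:
  U = ∅: f^{-1}(U) = ∅ ∈ τ_X ✓.
  U = {B}: f^{-1}(U) = {x84, x85} ∈ τ_X ✓.
  U = {C}: f^{-1}(U) = ∅ ∈ τ_X ✓.
  U = {B, C}: f^{-1}(U) = {x84, x85} ∈ τ_X ✓.
Every preimage lies in τ_X, so f IS continuous.


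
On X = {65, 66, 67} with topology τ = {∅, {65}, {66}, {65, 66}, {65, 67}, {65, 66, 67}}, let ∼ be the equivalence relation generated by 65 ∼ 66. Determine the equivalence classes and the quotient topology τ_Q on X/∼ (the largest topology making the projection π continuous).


X/∼ = {[65=66], [67]}; |τ_Q| = 3.

Equivalence classes: [65=66], [67].
Quotient map π: X → X/∼ sends 65 ↦ [65=66], 66 ↦ [65=66], 67 ↦ [67].
For each subset V ⊆ X/∼, compute π^{-1}(V) ⊆ X and check whether π^{-1}(V) ∈ τ. V is open in τ_Q iff π^{-1}(V) ∈ τ.
  V = {}: π^{-1}(V) = ∅ ∈ τ ✓.
  V = {[65=66]}: π^{-1}(V) = {65, 66} ∈ τ ✓.
  V = {[67]}: π^{-1}(V) = {67} ∉ τ ✗.
  V = {[65=66], [67]}: π^{-1}(V) = {65, 66, 67} ∈ τ ✓.
Open sets in the quotient: τ_Q = {{}, {[65=66]}, {[65=66], [67]}} (3 elements).


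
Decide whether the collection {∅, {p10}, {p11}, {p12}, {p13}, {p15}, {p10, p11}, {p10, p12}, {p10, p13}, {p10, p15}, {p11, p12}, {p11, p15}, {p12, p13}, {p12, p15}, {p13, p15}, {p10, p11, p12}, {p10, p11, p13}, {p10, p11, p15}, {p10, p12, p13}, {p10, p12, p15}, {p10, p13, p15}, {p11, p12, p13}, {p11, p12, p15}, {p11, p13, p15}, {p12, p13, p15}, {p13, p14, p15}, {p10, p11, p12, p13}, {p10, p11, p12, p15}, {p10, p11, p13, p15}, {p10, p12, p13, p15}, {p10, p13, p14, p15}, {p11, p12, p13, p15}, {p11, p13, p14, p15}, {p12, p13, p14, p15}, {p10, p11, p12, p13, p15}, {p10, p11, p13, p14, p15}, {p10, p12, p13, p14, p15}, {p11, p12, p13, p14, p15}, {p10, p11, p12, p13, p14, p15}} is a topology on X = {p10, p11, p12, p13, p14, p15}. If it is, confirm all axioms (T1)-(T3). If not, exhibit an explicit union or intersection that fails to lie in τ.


τ is NOT a topology on X.

Axiom (T1): ∅ ∈ τ? Yes; X ∈ τ? Yes.
Axiom (T2/T3): check pairwise unions and intersections of members of τ.
Counterexample for (T2): {p11} ∪ {p13} = {p11, p13} ∉ τ. Therefore τ is NOT a topology.


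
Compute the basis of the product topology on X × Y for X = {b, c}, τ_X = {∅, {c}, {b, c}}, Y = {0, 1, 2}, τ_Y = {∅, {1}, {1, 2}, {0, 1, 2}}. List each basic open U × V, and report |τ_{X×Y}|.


Basis B = {∅ × ∅, {c} × {1}, {b, c} × {1}, {c} × {1, 2}, {c} × {0, 1, 2}, {b, c} × {1, 2}, {b, c} × {0, 1, 2}}; |τ_{X×Y}| = 10.

Enumerate products U × V with U ∈ τ_X, V ∈ τ_Y (deduplicated):
  ∅ × ∅ = {} (∅)
  {c} × {1} = {(c,1)}
  {b, c} × {1} = {(b,1), (c,1)}
  {c} × {1, 2} = {(c,1), (c,2)}
  {c} × {0, 1, 2} = {(c,0), (c,1), (c,2)}
  {b, c} × {1, 2} = {(b,1), (b,2), (c,1), (c,2)}
  {b, c} × {0, 1, 2} = {(b,0), (b,1), (b,2), (c,0), (c,1), (c,2)}
These 7 distinct sets form the basis B.
Close under arbitrary unions to get τ_{X×Y}; counting gives |τ_{X×Y}| = 10.


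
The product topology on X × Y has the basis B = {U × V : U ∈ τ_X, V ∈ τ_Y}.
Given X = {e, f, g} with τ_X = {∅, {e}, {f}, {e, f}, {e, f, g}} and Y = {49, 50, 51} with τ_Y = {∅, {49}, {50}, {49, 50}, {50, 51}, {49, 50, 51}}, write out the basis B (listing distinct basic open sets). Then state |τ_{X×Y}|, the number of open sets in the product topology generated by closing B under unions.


Basis B = {∅ × ∅, {e} × {49}, {e} × {50}, {f} × {49}, {f} × {50}, {e} × {49, 50}, {e, f} × {49}, {e} × {50, 51}, {e, f} × {50}, {f} × {49, 50}, {f} × {50, 51}, {e} × {49, 50, 51}, {e, f, g} × {49}, {e, f, g} × {50}, {f} × {49, 50, 51}, {e, f} × {49, 50}, {e, f} × {50, 51}, {e, f} × {49, 50, 51}, {e, f, g} × {49, 50}, {e, f, g} × {50, 51}, {e, f, g} × {49, 50, 51}}; |τ_{X×Y}| = 70.

Enumerate products U × V with U ∈ τ_X, V ∈ τ_Y (deduplicated):
  ∅ × ∅ = {} (∅)
  {e} × {49} = {(e,49)}
  {e} × {50} = {(e,50)}
  {f} × {49} = {(f,49)}
  {f} × {50} = {(f,50)}
  {e} × {49, 50} = {(e,49), (e,50)}
  {e, f} × {49} = {(e,49), (f,49)}
  {e} × {50, 51} = {(e,50), (e,51)}
  {e, f} × {50} = {(e,50), (f,50)}
  {f} × {49, 50} = {(f,49), (f,50)}
  {f} × {50, 51} = {(f,50), (f,51)}
  {e} × {49, 50, 51} = {(e,49), (e,50), (e,51)}
  {e, f, g} × {49} = {(e,49), (f,49), (g,49)}
  {e, f, g} × {50} = {(e,50), (f,50), (g,50)}
  {f} × {49, 50, 51} = {(f,49), (f,50), (f,51)}
  {e, f} × {49, 50} = {(e,49), (e,50), (f,49), (f,50)}
  {e, f} × {50, 51} = {(e,50), (e,51), (f,50), (f,51)}
  {e, f} × {49, 50, 51} = {(e,49), (e,50), (e,51), (f,49), (f,50), (f,51)}
  {e, f, g} × {49, 50} = {(e,49), (e,50), (f,49), (f,50), (g,49), (g,50)}
  {e, f, g} × {50, 51} = {(e,50), (e,51), (f,50), (f,51), (g,50), (g,51)}
  {e, f, g} × {49, 50, 51} = {(e,49), (e,50), (e,51), (f,49), (f,50), (f,51), (g,49), (g,50), (g,51)}
These 21 distinct sets form the basis B.
Close under arbitrary unions to get τ_{X×Y}; counting gives |τ_{X×Y}| = 70.


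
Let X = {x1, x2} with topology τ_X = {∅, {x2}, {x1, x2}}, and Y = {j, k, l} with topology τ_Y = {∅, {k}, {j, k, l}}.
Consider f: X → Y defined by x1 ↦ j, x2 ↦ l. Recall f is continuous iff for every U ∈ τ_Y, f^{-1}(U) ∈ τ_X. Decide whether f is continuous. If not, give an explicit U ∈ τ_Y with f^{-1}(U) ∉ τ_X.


f IS continuous.

Compute f^{-1}(U) for each U ∈ τ_Y:
  U = ∅: f^{-1}(U) = ∅ ∈ τ_X ✓.
  U = {k}: f^{-1}(U) = ∅ ∈ τ_X ✓.
  U = {j, k, l}: f^{-1}(U) = {x1, x2} ∈ τ_X ✓.
Every preimage lies in τ_X, so f IS continuous.


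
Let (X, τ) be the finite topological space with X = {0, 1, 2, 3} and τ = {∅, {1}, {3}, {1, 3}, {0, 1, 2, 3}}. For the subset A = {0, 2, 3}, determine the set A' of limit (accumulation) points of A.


A' = {0, 2}

For each x ∈ X, list the open sets U ∈ τ with x ∈ U, then check whether U ∩ (A ∖ {x}) ≠ ∅ for every such U.
  x = 0: opens ∋ x are {0, 1, 2, 3}; each meets A ∖ {0}, so x IS a limit point.
  x = 1: open {1} ∋ x has {1} ∩ (A ∖ {1}) = ∅, so x is NOT a limit point.
  x = 2: opens ∋ x are {0, 1, 2, 3}; each meets A ∖ {2}, so x IS a limit point.
  x = 3: open {3} ∋ x has {3} ∩ (A ∖ {3}) = ∅, so x is NOT a limit point.
Collecting: A' = {0, 2}.


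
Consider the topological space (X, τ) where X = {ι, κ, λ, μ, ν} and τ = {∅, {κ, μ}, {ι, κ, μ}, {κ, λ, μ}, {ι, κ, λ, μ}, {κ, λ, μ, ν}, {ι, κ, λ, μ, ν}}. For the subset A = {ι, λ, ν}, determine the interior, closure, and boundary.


int(A) = ∅, cl(A) = {ι, λ, ν}, ∂A = {ι, λ, ν}.

Closed sets in (X, τ) are complements of opens:
  closed(X, τ) = {∅, {ι}, {ν}, {ι, ν}, {λ, ν}, {ι, λ, ν}, {ι, κ, λ, μ, ν}}.
int(A) = ⋃ {U ∈ τ : U ⊆ A}. Opens contained in A: ∅.
Taking the union of these: int(A) = ∅.
cl(A) = ⋂ {C closed : A ⊆ C}. Closed sets containing A: {ι, λ, ν}, {ι, κ, λ, μ, ν}.
Intersecting these: cl(A) = {ι, λ, ν}.
∂A = cl(A) ∖ int(A) = {ι, λ, ν} ∖ ∅ = {ι, λ, ν}.


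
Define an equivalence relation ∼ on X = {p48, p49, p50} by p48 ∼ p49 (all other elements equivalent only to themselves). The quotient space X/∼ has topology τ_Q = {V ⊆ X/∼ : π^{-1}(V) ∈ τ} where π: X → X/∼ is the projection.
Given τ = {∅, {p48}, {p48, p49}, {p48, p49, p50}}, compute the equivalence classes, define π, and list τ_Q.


X/∼ = {[p48=p49], [p50]}; |τ_Q| = 3.

Equivalence classes: [p48=p49], [p50].
Quotient map π: X → X/∼ sends p48 ↦ [p48=p49], p49 ↦ [p48=p49], p50 ↦ [p50].
For each subset V ⊆ X/∼, compute π^{-1}(V) ⊆ X and check whether π^{-1}(V) ∈ τ. V is open in τ_Q iff π^{-1}(V) ∈ τ.
  V = {}: π^{-1}(V) = ∅ ∈ τ ✓.
  V = {[p48=p49]}: π^{-1}(V) = {p48, p49} ∈ τ ✓.
  V = {[p50]}: π^{-1}(V) = {p50} ∉ τ ✗.
  V = {[p48=p49], [p50]}: π^{-1}(V) = {p48, p49, p50} ∈ τ ✓.
Open sets in the quotient: τ_Q = {{}, {[p48=p49]}, {[p48=p49], [p50]}} (3 elements).


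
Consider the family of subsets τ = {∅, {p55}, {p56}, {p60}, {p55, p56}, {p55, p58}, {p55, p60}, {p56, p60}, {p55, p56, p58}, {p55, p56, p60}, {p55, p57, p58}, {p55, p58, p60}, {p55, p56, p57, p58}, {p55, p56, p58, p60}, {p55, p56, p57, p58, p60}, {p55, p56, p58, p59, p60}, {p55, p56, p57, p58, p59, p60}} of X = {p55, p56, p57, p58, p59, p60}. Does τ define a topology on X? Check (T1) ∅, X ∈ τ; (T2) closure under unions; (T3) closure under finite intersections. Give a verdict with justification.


τ is NOT a topology on X.

Axiom (T1): ∅ ∈ τ? Yes; X ∈ τ? Yes.
Axiom (T2/T3): check pairwise unions and intersections of members of τ.
Counterexample for (T2): {p60} ∪ {p55, p57, p58} = {p55, p57, p58, p60} ∉ τ. Therefore τ is NOT a topology.


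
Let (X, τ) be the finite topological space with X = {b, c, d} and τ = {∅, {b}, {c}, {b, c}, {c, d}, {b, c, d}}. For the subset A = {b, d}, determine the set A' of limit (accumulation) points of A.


A' = ∅

For each x ∈ X, list the open sets U ∈ τ with x ∈ U, then check whether U ∩ (A ∖ {x}) ≠ ∅ for every such U.
  x = b: open {b} ∋ x has {b} ∩ (A ∖ {b}) = ∅, so x is NOT a limit point.
  x = c: open {c} ∋ x has {c} ∩ (A ∖ {c}) = ∅, so x is NOT a limit point.
  x = d: open {c, d} ∋ x has {c, d} ∩ (A ∖ {d}) = ∅, so x is NOT a limit point.
Collecting: A' = ∅.


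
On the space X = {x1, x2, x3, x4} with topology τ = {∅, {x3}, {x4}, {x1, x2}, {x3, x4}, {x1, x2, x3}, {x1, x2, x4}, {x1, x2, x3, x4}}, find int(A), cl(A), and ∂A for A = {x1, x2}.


int(A) = {x1, x2}, cl(A) = {x1, x2}, ∂A = ∅.

Closed sets in (X, τ) are complements of opens:
  closed(X, τ) = {∅, {x3}, {x4}, {x1, x2}, {x3, x4}, {x1, x2, x3}, {x1, x2, x4}, {x1, x2, x3, x4}}.
int(A) = ⋃ {U ∈ τ : U ⊆ A}. Opens contained in A: ∅, {x1, x2}.
Taking the union of these: int(A) = {x1, x2}.
cl(A) = ⋂ {C closed : A ⊆ C}. Closed sets containing A: {x1, x2}, {x1, x2, x3}, {x1, x2, x4}, {x1, x2, x3, x4}.
Intersecting these: cl(A) = {x1, x2}.
∂A = cl(A) ∖ int(A) = {x1, x2} ∖ {x1, x2} = ∅.


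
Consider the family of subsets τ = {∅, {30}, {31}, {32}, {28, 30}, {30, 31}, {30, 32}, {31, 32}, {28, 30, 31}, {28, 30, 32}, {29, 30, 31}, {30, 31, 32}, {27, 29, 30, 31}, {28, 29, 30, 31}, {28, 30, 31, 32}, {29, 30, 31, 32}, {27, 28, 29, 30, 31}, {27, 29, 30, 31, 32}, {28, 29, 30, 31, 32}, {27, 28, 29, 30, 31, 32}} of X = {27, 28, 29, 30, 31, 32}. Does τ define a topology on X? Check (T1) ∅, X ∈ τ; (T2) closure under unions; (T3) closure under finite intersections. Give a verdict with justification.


τ IS a topology on X.

Axiom (T1): ∅ ∈ τ? Yes; X ∈ τ? Yes.
Axiom (T2/T3): check pairwise unions and intersections of members of τ.
All pairwise intersections and unions checked — each lies in τ. Therefore τ satisfies (T1), (T2), (T3): it IS a topology on X.


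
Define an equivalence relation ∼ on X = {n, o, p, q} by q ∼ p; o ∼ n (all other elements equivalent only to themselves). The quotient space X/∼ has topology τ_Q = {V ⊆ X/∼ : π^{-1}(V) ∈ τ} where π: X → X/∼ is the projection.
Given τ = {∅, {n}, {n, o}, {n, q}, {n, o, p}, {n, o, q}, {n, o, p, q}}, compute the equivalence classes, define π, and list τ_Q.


X/∼ = {[n=o], [p=q]}; |τ_Q| = 3.

Equivalence classes: [n=o], [p=q].
Quotient map π: X → X/∼ sends n ↦ [n=o], o ↦ [n=o], p ↦ [p=q], q ↦ [p=q].
For each subset V ⊆ X/∼, compute π^{-1}(V) ⊆ X and check whether π^{-1}(V) ∈ τ. V is open in τ_Q iff π^{-1}(V) ∈ τ.
  V = {}: π^{-1}(V) = ∅ ∈ τ ✓.
  V = {[n=o]}: π^{-1}(V) = {n, o} ∈ τ ✓.
  V = {[p=q]}: π^{-1}(V) = {p, q} ∉ τ ✗.
  V = {[n=o], [p=q]}: π^{-1}(V) = {n, o, p, q} ∈ τ ✓.
Open sets in the quotient: τ_Q = {{}, {[n=o]}, {[n=o], [p=q]}} (3 elements).


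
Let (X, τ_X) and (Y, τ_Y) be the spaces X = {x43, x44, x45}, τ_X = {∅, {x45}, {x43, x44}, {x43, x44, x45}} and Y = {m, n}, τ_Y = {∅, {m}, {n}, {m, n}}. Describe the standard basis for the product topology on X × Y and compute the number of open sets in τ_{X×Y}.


Basis B = {∅ × ∅, {x45} × {m}, {x45} × {n}, {x43, x44} × {m}, {x43, x44} × {n}, {x45} × {m, n}, {x43, x44, x45} × {m}, {x43, x44, x45} × {n}, {x43, x44} × {m, n}, {x43, x44, x45} × {m, n}}; |τ_{X×Y}| = 16.

Enumerate products U × V with U ∈ τ_X, V ∈ τ_Y (deduplicated):
  ∅ × ∅ = {} (∅)
  {x45} × {m} = {(x45,m)}
  {x45} × {n} = {(x45,n)}
  {x43, x44} × {m} = {(x43,m), (x44,m)}
  {x43, x44} × {n} = {(x43,n), (x44,n)}
  {x45} × {m, n} = {(x45,m), (x45,n)}
  {x43, x44, x45} × {m} = {(x43,m), (x44,m), (x45,m)}
  {x43, x44, x45} × {n} = {(x43,n), (x44,n), (x45,n)}
  {x43, x44} × {m, n} = {(x43,m), (x43,n), (x44,m), (x44,n)}
  {x43, x44, x45} × {m, n} = {(x43,m), (x43,n), (x44,m), (x44,n), (x45,m), (x45,n)}
These 10 distinct sets form the basis B.
Close under arbitrary unions to get τ_{X×Y}; counting gives |τ_{X×Y}| = 16.


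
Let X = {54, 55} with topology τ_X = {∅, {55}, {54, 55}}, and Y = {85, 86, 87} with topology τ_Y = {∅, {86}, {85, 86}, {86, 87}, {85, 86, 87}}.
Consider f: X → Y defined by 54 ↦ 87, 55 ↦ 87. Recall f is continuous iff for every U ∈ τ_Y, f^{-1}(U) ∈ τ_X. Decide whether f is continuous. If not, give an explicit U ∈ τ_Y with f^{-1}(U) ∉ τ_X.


f IS continuous.

Compute f^{-1}(U) for each U ∈ τ_Y:
  U = ∅: f^{-1}(U) = ∅ ∈ τ_X ✓.
  U = {86}: f^{-1}(U) = ∅ ∈ τ_X ✓.
  U = {85, 86}: f^{-1}(U) = ∅ ∈ τ_X ✓.
  U = {86, 87}: f^{-1}(U) = {54, 55} ∈ τ_X ✓.
  U = {85, 86, 87}: f^{-1}(U) = {54, 55} ∈ τ_X ✓.
Every preimage lies in τ_X, so f IS continuous.
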